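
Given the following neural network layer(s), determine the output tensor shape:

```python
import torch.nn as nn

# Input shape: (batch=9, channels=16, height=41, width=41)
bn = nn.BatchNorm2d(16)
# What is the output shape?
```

Input: (9, 16, 41, 41) -> Output: (9, 16, 41, 41)

Answer: (9, 16, 41, 41)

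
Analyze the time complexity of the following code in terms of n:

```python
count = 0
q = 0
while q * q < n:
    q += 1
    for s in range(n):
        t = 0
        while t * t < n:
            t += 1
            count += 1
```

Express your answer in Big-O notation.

Each loop level contributes: √n × n × √n. Multiplying the contributions gives O(n^2).

Answer: O(n^2)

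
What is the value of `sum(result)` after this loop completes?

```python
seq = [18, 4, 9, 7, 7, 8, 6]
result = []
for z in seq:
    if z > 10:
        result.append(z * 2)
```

Sum of doubled values > 10
`result` takes the values: [] → [36]
So `sum(result)` = 36

Answer: 36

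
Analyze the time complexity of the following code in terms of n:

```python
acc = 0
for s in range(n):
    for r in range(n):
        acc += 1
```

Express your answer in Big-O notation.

Each loop level contributes: n × n. Multiplying the contributions gives O(n^2).

Answer: O(n^2)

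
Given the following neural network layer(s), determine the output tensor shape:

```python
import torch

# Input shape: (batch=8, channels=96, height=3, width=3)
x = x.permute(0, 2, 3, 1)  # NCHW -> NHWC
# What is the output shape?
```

Input: (8, 96, 3, 3) -> Output: (8, 3, 3, 96)

Answer: (8, 3, 3, 96)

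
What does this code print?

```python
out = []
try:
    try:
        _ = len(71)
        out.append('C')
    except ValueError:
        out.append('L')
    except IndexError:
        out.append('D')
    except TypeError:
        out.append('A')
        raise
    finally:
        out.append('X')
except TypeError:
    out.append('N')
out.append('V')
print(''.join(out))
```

Execution trace: 'A' (inner except TypeError) → 'X' (inner finally) → 'N' (outer except TypeError) → 'V' (after the try/except). Output: AXNV

Answer: AXNV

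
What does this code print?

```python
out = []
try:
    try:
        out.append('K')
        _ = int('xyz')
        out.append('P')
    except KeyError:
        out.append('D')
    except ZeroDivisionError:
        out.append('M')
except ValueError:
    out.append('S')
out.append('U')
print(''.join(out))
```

Execution trace: 'K' (try body) → 'S' (outer except ValueError) → 'U' (after the try/except). Output: KSU

Answer: KSU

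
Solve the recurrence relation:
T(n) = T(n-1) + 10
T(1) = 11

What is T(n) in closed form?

Unrolling: T(n) = T(1) + 10·(n-1) = 11 + 10(n-1) = 10n + 1.

Answer: T(n) = 10n + 1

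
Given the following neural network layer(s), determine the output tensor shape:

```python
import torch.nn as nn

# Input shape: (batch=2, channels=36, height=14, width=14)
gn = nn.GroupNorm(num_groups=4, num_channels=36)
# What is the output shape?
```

Input: (2, 36, 14, 14) -> Output: (2, 36, 14, 14)

Answer: (2, 36, 14, 14)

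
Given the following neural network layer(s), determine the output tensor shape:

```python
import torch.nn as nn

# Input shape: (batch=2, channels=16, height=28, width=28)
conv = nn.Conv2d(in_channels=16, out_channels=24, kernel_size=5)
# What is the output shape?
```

Input: (2, 16, 28, 28) -> Output: (2, 24, 24, 24)

Answer: (2, 24, 24, 24)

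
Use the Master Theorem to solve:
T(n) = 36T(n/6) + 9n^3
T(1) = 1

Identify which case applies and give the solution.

a=36, b=6, f(n)=9n^3. log_6(36) = 2. Since c=3 > 2 and the regularity condition holds (36(n/6)^3 = (36/6^3)n^3 with 36/6^3 < 1), Case 3 applies: T(n) = Θ(f(n)) = O(n^3).

Answer: O(n^3) - Case 3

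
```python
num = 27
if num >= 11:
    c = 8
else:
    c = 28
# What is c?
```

Trace:
`num = 27` → num = 27
`if num >= 11: ...` → num >= 11 is True → c = 8
So c = 8

Answer: 8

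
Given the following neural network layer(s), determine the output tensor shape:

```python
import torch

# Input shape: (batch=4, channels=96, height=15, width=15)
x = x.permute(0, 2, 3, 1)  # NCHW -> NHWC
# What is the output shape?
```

Input: (4, 96, 15, 15) -> Output: (4, 15, 15, 96)

Answer: (4, 15, 15, 96)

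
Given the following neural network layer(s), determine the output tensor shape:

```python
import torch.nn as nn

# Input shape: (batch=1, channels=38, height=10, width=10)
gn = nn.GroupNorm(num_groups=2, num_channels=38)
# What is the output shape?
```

Input: (1, 38, 10, 10) -> Output: (1, 38, 10, 10)

Answer: (1, 38, 10, 10)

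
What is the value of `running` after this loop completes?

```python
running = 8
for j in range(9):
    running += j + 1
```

Start at 8, add 1 to 9 = 53
`running` takes the values: 8 → 9 → 11 → 14 → 18 → 23 → 29 → 36 → 44 → 53

Answer: 53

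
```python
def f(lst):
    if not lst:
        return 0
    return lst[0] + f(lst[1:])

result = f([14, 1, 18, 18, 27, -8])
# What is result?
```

14 + 1 + 18 + 18 + 27 + (-8) + 0 = 70

Answer: 70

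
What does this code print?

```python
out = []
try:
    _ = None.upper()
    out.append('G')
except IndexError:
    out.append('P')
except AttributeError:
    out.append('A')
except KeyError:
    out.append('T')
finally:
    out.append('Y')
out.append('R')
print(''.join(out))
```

Execution trace: 'A' (except AttributeError) → 'Y' (finally) → 'R' (after the try/except). Output: AYR

Answer: AYR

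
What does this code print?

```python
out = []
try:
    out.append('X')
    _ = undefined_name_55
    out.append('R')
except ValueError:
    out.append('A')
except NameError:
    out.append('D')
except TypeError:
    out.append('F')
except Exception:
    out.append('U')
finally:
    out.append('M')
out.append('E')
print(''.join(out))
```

Execution trace: 'X' (try body) → 'D' (except NameError) → 'M' (finally) → 'E' (after the try/except). Output: XDME

Answer: XDME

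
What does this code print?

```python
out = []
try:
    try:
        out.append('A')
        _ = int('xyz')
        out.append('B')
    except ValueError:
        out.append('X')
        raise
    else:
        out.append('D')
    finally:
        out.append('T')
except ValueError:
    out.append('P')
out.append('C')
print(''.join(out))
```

Execution trace: 'A' (inner try body) → 'X' (inner except ValueError) → 'T' (inner finally) → 'P' (outer except ValueError) → 'C' (after the try/except). Output: AXTPC

Answer: AXTPC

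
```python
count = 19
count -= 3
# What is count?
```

Trace:
`count = 19` → count = 19
`count -= 3` → count = 16
So count = 16

Answer: 16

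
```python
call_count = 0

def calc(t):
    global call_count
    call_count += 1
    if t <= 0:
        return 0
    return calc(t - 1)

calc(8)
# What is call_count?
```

Linear recursion stepping by 1: 9 calls from t=8 down to ≤0.

Answer: 9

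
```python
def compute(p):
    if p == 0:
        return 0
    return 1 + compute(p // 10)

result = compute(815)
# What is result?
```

Count of digits of 815: 3

Answer: 3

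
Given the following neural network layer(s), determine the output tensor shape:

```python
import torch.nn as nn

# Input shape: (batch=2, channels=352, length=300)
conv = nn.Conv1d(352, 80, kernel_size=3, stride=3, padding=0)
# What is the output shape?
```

Input: (2, 352, 300) -> Output: (2, 80, 100)

Answer: (2, 80, 100)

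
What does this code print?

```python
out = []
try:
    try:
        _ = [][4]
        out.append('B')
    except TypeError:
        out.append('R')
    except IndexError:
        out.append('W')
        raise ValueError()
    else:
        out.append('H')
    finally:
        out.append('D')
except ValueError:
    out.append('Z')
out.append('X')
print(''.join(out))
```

Execution trace: 'W' (inner except IndexError) → 'D' (inner finally) → 'Z' (outer except ValueError) → 'X' (after the try/except). Output: WDZX

Answer: WDZX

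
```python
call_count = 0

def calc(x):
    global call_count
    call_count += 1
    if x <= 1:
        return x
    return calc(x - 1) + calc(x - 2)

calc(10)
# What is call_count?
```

Calls(x) = 1 + Calls(x-1) + Calls(x-2); Calls(0)=Calls(1)=1. For x=10 this gives 177.

Answer: 177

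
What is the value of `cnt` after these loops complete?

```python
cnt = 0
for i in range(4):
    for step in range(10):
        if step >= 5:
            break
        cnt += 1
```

Inner breaks at 5, outer runs 4 times
`cnt` takes the values: 0 → 1 → 2 → 3 → 4 → 5 → 6 → 7 → 8 → 9 → 10 → 11 → 12 → 13 → 14 → 15 → 16 → 17 → 18 → 19 → 20

Answer: 20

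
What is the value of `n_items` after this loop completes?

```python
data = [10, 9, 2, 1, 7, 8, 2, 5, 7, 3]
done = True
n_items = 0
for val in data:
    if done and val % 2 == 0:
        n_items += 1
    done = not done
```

Count even values at even positions
`n_items` takes the values: 0 → 1 → 2 → 3

Answer: 3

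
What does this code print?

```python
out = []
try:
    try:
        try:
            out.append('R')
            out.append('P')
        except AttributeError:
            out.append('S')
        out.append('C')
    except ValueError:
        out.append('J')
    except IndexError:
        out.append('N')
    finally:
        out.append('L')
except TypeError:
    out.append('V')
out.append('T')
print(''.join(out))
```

Execution trace: 'R' (inner try body) → 'P' (inner try body, no exception) → 'C' (try body, no exception) → 'L' (finally) → 'T' (after the try/except). Output: RPCLT

Answer: RPCLT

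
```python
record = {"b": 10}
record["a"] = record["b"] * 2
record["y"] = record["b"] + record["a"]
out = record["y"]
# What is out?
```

Trace:
`record = {"b": 10}` → record = {'b': 10}
`record["a"] = record["b"] * 2` → record = {'b': 10, 'a': 20}
`record["y"] = record["b"] + record["a"]` → record = {'b': 10, 'a': 20, 'y': 30}
`out = record["y"]` → out = 30
So out = 30

Answer: 30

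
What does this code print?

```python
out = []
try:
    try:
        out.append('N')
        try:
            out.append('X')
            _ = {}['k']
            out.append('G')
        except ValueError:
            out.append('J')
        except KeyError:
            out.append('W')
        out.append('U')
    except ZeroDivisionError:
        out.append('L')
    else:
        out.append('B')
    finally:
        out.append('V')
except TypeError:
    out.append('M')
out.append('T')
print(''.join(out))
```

Execution trace: 'N' (try body) → 'X' (inner try body) → 'W' (inner except KeyError) → 'U' (try body, no exception) → 'B' (else) → 'V' (finally) → 'T' (after the try/except). Output: NXWUBVT

Answer: NXWUBVT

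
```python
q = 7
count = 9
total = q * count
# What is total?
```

Trace:
`q = 7` → q = 7
`count = 9` → count = 9
`total = q * count` → total = 63
So total = 63

Answer: 63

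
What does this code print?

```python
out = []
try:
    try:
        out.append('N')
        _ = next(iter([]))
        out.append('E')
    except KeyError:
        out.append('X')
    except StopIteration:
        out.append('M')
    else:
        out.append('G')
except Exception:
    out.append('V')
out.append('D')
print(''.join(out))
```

Execution trace: 'N' (inner try body) → 'M' (inner except StopIteration) → 'D' (after the try/except). Output: NMD

Answer: NMD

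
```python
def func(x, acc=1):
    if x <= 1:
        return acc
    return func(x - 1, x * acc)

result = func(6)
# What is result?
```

Accumulator trace (n, acc): (6, 1) -> (5, 6) -> (4, 30) -> (3, 120) -> (2, 360) -> (1, 720) -> return 720

Answer: 720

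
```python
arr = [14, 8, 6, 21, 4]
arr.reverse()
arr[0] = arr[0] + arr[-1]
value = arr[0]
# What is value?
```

Trace:
`arr = [14, 8, 6, 21, 4]` → arr = [14, 8, 6, 21, 4]
`arr.reverse()` → arr = [4, 21, 6, 8, 14]
`arr[0] = arr[0] + arr[-1]` → arr = [18, 21, 6, 8, 14]
`value = arr[0]` → value = 18
So value = 18

Answer: 18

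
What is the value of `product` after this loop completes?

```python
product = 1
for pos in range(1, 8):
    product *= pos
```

7! = 5040
`product` takes the values: 1 → 2 → 6 → 24 → 120 → 720 → 5040

Answer: 5040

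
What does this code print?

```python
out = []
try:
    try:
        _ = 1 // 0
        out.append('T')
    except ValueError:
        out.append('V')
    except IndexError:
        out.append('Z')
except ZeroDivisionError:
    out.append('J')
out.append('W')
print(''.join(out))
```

Execution trace: 'J' (outer except ZeroDivisionError) → 'W' (after the try/except). Output: JW

Answer: JW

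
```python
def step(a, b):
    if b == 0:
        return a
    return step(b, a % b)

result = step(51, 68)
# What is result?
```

step(51, 68) -> step(68, 51) -> step(51, 17) -> step(17, 0) -> 17

Answer: 17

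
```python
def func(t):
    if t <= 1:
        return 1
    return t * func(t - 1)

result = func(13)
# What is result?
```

func(13) = 13 * 12 * 11 * 10 * 9 * 8 * 7 * 6 * 5 * 4 * 3 * 2 * 1 = 6227020800

Answer: 6227020800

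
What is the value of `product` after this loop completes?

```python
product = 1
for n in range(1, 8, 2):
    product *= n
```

Product of 1, 3, 5, ... up to 7
`product` takes the values: 1 → 3 → 15 → 105

Answer: 105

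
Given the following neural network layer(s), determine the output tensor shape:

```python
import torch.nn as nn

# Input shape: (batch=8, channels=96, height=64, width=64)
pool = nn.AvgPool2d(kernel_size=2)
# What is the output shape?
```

Input: (8, 96, 64, 64) -> Output: (8, 96, 32, 32)

Answer: (8, 96, 32, 32)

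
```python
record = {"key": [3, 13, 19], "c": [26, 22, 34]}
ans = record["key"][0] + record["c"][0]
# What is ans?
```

Trace:
`record = {"key": [3, 13, 19], "c": [26, 22, 34]}` → record = {'key': [3, 13, 19], 'c': [26, 22, 34]}
`ans = record["key"][0] + record["c"][0]` → ans = 29
So ans = 29

Answer: 29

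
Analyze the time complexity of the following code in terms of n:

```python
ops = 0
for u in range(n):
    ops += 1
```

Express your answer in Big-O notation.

Each loop level contributes: n. Multiplying the contributions gives O(n).

Answer: O(n)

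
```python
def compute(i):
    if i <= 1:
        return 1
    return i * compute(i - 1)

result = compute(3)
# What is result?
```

compute(3) = 3 * 2 * 1 = 6

Answer: 6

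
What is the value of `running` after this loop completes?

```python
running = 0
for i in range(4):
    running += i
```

Sum of 0 to 3 = 6
`running` takes the values: 0 → 1 → 3 → 6

Answer: 6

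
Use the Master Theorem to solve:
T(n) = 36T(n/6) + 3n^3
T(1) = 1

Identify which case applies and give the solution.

a=36, b=6, f(n)=3n^3. log_6(36) = 2. Since c=3 > 2 and the regularity condition holds (36(n/6)^3 = (36/6^3)n^3 with 36/6^3 < 1), Case 3 applies: T(n) = Θ(f(n)) = O(n^3).

Answer: O(n^3) - Case 3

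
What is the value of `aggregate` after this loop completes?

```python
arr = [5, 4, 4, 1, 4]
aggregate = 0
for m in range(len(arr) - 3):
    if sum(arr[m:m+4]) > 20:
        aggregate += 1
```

Count windows with sum > 20
`aggregate` takes the values: 0

Answer: 0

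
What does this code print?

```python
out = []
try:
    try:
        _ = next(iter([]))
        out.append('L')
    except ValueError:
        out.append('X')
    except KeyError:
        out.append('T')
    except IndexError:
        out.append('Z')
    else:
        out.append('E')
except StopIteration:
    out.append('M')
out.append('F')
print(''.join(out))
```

Execution trace: 'M' (outer except StopIteration) → 'F' (after the try/except). Output: MF

Answer: MF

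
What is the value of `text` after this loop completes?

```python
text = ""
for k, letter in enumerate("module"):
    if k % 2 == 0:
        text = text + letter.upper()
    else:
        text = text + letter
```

Uppercase even positions in 'module'
`text` takes the values: "" → "M" → "Mo" → "MoD" → "MoDu" → "MoDuL" → "MoDuLe"

Answer: "MoDuLe"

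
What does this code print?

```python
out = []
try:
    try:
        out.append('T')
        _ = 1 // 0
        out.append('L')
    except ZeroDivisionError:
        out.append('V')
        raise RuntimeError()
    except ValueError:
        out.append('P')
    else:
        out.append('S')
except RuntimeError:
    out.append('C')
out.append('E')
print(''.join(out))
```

Execution trace: 'T' (inner try body) → 'V' (inner except ZeroDivisionError) → 'C' (outer except RuntimeError) → 'E' (after the try/except). Output: TVCE

Answer: TVCE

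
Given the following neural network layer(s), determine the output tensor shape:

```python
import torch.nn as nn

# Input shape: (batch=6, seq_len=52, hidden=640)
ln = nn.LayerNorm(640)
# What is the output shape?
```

Input: (6, 52, 640) -> Output: (6, 52, 640)

Answer: (6, 52, 640)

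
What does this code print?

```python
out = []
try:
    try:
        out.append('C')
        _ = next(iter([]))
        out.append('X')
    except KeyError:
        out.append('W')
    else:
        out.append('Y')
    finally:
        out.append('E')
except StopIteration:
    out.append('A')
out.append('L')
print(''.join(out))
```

Execution trace: 'C' (try body) → 'E' (finally) → 'A' (outer except StopIteration) → 'L' (after the try/except). Output: CEAL

Answer: CEAL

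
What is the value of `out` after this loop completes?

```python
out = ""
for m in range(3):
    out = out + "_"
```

Repeat '_' 3 times
`out` takes the values: "" → "_" → "__" → "___"

Answer: "___"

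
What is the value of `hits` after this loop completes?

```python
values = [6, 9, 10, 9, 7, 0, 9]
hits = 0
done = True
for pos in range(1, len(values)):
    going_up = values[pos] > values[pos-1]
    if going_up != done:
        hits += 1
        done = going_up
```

Count direction changes in [6, 9, 10, 9, 7, 0, 9]
`hits` takes the values: 0 → 1 → 2

Answer: 2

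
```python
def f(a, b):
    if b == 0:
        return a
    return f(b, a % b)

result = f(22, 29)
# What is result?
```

f(22, 29) -> f(29, 22) -> f(22, 7) -> f(7, 1) -> f(1, 0) -> 1

Answer: 1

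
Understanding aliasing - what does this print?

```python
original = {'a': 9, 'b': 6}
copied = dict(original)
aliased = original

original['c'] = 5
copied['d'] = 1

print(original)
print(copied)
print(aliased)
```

Key concept: dict() creates copy, assignment creates alias.
Step by step:
`original = {'a': 9, 'b': 6}` → original = {'a': 9, 'b': 6}
`copied = dict(original)` → copied = {'a': 9, 'b': 6}
`aliased = original` → aliased = {'a': 9, 'b': 6} (same object as original)
`original['c'] = 5` → original = {'a': 9, 'b': 6, 'c': 5} (same object as aliased); aliased = {'a': 9, 'b': 6, 'c': 5} (same object as original)
`copied['d'] = 1` → copied = {'a': 9, 'b': 6, 'd': 1}
`print(original)` → prints {'a': 9, 'b': 6, 'c': 5}
`print(copied)` → prints {'a': 9, 'b': 6, 'd': 1}
`print(aliased)` → prints {'a': 9, 'b': 6, 'c': 5}

Answer:
{'a': 9, 'b': 6, 'c': 5}
{'a': 9, 'b': 6, 'd': 1}
{'a': 9, 'b': 6, 'c': 5}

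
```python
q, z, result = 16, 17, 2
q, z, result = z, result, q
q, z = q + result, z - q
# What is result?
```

Trace:
`q, z, result = 16, 17, 2` → q = 16; z = 17; result = 2
`q, z, result = z, result, q` → q = 17; z = 2; result = 16
`q, z = q + result, z - q` → q = 33; z = -15
So result = 16

Answer: 16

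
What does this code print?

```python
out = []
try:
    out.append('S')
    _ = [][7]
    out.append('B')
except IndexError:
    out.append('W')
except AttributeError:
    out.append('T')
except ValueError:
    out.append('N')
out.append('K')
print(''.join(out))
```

Execution trace: 'S' (try body) → 'W' (except IndexError) → 'K' (after the try/except). Output: SWK

Answer: SWK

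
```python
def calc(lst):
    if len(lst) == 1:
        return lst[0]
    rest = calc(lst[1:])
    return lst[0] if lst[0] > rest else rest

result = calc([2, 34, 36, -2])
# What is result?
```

Recursive max over [2, 34, 36, -2] = 36

Answer: 36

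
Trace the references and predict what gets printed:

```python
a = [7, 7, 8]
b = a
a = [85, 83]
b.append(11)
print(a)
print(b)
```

Key concept: rebinding vs mutation: a is rebound to a new list, b still points at the original.
Step by step:
`a = [7, 7, 8]` → a = [7, 7, 8]
`b = a` → b = [7, 7, 8] (same object as a)
`a = [85, 83]` → a = [85, 83]
`b.append(11)` → b = [7, 7, 8, 11]
`print(a)` → prints [85, 83]
`print(b)` → prints [7, 7, 8, 11]

Answer:
[85, 83]
[7, 7, 8, 11]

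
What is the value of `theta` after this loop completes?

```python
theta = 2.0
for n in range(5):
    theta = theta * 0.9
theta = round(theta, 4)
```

Exponential decay: 2.0 * 0.9^5
`theta` takes the values: 2.0 → 1.8 → 1.62 → 1.458 → 1.3122 → 1.18098 → 1.181

Answer: 1.181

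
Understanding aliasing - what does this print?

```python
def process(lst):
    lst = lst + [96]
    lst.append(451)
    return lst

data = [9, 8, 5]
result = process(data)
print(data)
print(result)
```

Key concept: rebinding parameter vs mutation.
Step by step:
`data = [9, 8, 5]` → data = [9, 8, 5]
`result = process(data)` → result = [9, 8, 5, 96, 451]
`print(data)` → prints [9, 8, 5]
`print(result)` → prints [9, 8, 5, 96, 451]

Answer:
[9, 8, 5]
[9, 8, 5, 96, 451]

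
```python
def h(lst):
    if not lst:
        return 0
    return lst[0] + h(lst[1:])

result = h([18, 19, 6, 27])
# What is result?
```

18 + 19 + 6 + 27 + 0 = 70

Answer: 70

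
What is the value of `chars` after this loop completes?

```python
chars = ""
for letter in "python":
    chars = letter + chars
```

Reverse 'python'
`chars` takes the values: "" → "p" → "yp" → "typ" → "htyp" → "ohtyp" → "nohtyp"

Answer: "nohtyp"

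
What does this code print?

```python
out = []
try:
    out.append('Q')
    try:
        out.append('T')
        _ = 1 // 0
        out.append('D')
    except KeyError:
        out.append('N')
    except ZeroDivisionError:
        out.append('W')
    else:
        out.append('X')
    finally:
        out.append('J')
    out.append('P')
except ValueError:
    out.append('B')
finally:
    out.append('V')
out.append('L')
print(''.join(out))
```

Execution trace: 'Q' (try body) → 'T' (inner try body) → 'W' (inner except ZeroDivisionError) → 'J' (inner finally) → 'P' (try body, no exception) → 'V' (finally) → 'L' (after the try/except). Output: QTWJPVL

Answer: QTWJPVL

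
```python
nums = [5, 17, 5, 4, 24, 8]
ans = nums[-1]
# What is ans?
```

Trace:
`nums = [5, 17, 5, 4, 24, 8]` → nums = [5, 17, 5, 4, 24, 8]
`ans = nums[-1]` → ans = 8
So ans = 8

Answer: 8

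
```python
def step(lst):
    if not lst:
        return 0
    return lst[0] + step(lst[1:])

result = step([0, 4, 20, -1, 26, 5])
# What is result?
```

0 + 4 + 20 + (-1) + 26 + 5 + 0 = 54

Answer: 54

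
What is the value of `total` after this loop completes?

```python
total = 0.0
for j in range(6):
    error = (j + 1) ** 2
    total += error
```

Sum of squared losses 1² + 2² + ... + 6²
`total` takes the values: 0.0 → 1.0 → 5.0 → 14.0 → 30.0 → 55.0 → 91.0

Answer: 91.0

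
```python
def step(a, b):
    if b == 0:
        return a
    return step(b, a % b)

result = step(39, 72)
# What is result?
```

step(39, 72) -> step(72, 39) -> step(39, 33) -> step(33, 6) -> step(6, 3) -> step(3, 0) -> 3

Answer: 3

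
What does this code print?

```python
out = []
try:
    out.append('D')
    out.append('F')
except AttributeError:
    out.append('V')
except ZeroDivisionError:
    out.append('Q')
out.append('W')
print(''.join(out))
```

Execution trace: 'D' (try body) → 'F' (try body, no exception) → 'W' (after the try/except). Output: DFW

Answer: DFW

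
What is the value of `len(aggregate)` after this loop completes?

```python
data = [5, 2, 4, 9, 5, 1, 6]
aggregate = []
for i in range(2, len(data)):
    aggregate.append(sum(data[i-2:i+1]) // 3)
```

Number of 3-element averages
`aggregate` takes the values: [] → [3] → [3, 5] → [3, 5, 6] → [3, 5, 6, 5] → [3, 5, 6, 5, 4]
So `len(aggregate)` = 5

Answer: 5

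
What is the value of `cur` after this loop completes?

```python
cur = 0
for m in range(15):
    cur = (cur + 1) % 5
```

Increment mod 5, 15 times = 0
`cur` takes the values: 0 → 1 → 2 → 3 → 4 → 0 → 1 → 2 → 3 → 4 → 0 → 1 → 2 → 3 → 4 → 0

Answer: 0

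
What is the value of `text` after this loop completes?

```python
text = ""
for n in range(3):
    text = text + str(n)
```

Concatenate digits 0 to 2
`text` takes the values: "" → "0" → "01" → "012"

Answer: "012"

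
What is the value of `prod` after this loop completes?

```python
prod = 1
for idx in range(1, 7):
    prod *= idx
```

6! = 720
`prod` takes the values: 1 → 2 → 6 → 24 → 120 → 720

Answer: 720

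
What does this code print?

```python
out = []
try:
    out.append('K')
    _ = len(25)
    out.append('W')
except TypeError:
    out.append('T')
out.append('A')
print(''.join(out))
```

Execution trace: 'K' (try body) → 'T' (except TypeError) → 'A' (after the try/except). Output: KTA

Answer: KTA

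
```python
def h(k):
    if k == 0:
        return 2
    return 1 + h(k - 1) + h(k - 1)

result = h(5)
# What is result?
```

h(k) = 1 + 2·h(k-1), h(0)=2. Closed form: (2+1)·2^5 - 1 = 95.

Answer: 95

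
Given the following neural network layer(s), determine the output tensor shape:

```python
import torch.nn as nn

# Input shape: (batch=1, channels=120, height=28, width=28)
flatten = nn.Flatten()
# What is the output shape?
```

Input: (1, 120, 28, 28) -> Output: (1, 94080)

Answer: (1, 94080)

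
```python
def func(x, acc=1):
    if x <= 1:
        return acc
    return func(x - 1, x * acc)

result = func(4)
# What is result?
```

Accumulator trace (n, acc): (4, 1) -> (3, 4) -> (2, 12) -> (1, 24) -> return 24

Answer: 24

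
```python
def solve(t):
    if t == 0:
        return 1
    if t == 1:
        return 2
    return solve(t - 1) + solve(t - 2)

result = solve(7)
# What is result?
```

Build up from base cases: solve(0)=1, solve(1)=2, solve(2)=3, solve(3)=5, solve(4)=8, solve(5)=13, solve(6)=21, ..., solve(7)=34

Answer: 34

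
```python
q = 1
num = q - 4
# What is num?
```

Trace:
`q = 1` → q = 1
`num = q - 4` → num = -3
So num = -3

Answer: -3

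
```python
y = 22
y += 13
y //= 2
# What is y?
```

Trace:
`y = 22` → y = 22
`y += 13` → y = 35
`y //= 2` → y = 17
So y = 17

Answer: 17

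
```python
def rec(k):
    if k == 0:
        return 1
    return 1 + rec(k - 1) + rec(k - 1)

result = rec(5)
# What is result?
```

rec(k) = 1 + 2·rec(k-1), rec(0)=1. Closed form: (1+1)·2^5 - 1 = 63.

Answer: 63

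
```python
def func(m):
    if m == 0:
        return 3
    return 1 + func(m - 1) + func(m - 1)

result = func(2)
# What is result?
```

func(m) = 1 + 2·func(m-1), func(0)=3. Closed form: (3+1)·2^2 - 1 = 15.

Answer: 15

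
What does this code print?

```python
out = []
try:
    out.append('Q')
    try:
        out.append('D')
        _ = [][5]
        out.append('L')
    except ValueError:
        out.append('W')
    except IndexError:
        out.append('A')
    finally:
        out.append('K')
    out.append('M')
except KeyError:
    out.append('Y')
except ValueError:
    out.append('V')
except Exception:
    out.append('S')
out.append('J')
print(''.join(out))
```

Execution trace: 'Q' (try body) → 'D' (inner try body) → 'A' (inner except IndexError) → 'K' (inner finally) → 'M' (try body, no exception) → 'J' (after the try/except). Output: QDAKMJ

Answer: QDAKMJ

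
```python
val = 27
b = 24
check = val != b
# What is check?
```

Trace:
`val = 27` → val = 27
`b = 24` → b = 24
`check = val != b` → check = True
So check = True

Answer: True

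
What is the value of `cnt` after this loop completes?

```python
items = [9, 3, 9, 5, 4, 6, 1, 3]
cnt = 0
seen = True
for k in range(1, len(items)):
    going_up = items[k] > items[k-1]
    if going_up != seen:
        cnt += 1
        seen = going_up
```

Count direction changes in [9, 3, 9, 5, 4, 6, 1, 3]
`cnt` takes the values: 0 → 1 → 2 → 3 → 4 → 5 → 6

Answer: 6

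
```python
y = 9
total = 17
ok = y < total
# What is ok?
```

Trace:
`y = 9` → y = 9
`total = 17` → total = 17
`ok = y < total` → ok = True
So ok = True

Answer: True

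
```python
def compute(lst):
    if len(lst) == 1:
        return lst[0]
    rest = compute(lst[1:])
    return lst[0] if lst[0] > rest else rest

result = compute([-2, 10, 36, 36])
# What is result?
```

Recursive max over [-2, 10, 36, 36] = 36

Answer: 36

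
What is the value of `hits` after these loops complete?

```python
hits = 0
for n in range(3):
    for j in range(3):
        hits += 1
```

3 * 3 = 9
`hits` takes the values: 0 → 1 → 2 → 3 → 4 → 5 → 6 → 7 → 8 → 9

Answer: 9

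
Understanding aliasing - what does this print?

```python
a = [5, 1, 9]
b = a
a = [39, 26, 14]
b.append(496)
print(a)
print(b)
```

Key concept: rebinding vs mutation: a is rebound to a new list, b still points at the original.
Step by step:
`a = [5, 1, 9]` → a = [5, 1, 9]
`b = a` → b = [5, 1, 9] (same object as a)
`a = [39, 26, 14]` → a = [39, 26, 14]
`b.append(496)` → b = [5, 1, 9, 496]
`print(a)` → prints [39, 26, 14]
`print(b)` → prints [5, 1, 9, 496]

Answer:
[39, 26, 14]
[5, 1, 9, 496]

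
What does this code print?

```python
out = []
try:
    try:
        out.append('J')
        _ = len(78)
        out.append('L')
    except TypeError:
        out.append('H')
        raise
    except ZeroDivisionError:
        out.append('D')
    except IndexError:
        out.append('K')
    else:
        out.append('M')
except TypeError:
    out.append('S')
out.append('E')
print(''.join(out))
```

Execution trace: 'J' (try body) → 'H' (except TypeError) → 'S' (outer except TypeError) → 'E' (after the try/except). Output: JHSE

Answer: JHSE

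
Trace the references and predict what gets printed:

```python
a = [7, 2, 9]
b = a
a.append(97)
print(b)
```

Key concept: basic list aliasing.
Step by step:
`a = [7, 2, 9]` → a = [7, 2, 9]
`b = a` → b = [7, 2, 9] (same object as a)
`a.append(97)` → a = [7, 2, 9, 97] (same object as b); b = [7, 2, 9, 97] (same object as a)
`print(b)` → prints [7, 2, 9, 97]

Answer: [7, 2, 9, 97]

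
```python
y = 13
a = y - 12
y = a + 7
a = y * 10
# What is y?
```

Trace:
`y = 13` → y = 13
`a = y - 12` → a = 1
`y = a + 7` → y = 8
`a = y * 10` → a = 80
So y = 8

Answer: 8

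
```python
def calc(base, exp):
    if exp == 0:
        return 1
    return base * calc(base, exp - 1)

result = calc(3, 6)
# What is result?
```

calc(3, 6) = 3 * 3 * 3 * 3 * 3 * 3 = 729

Answer: 729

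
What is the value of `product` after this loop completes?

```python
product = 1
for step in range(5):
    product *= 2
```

2^5 = 32
`product` takes the values: 1 → 2 → 4 → 8 → 16 → 32

Answer: 32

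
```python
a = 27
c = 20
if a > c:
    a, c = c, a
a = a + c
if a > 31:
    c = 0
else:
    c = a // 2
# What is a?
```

Trace:
`a = 27` → a = 27
`c = 20` → c = 20
`if a > c: ...` → a > c is True → a = 20; c = 27
`a = a + c` → a = 47
`if a > 31: ...` → a > 31 is True → c = 0
So a = 47

Answer: 47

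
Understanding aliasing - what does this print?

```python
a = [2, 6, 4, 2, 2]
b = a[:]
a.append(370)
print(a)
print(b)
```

Key concept: slice [:] creates copy.
Step by step:
`a = [2, 6, 4, 2, 2]` → a = [2, 6, 4, 2, 2]
`b = a[:]` → b = [2, 6, 4, 2, 2]
`a.append(370)` → a = [2, 6, 4, 2, 2, 370]
`print(a)` → prints [2, 6, 4, 2, 2, 370]
`print(b)` → prints [2, 6, 4, 2, 2]

Answer:
[2, 6, 4, 2, 2, 370]
[2, 6, 4, 2, 2]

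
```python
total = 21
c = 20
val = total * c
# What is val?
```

Trace:
`total = 21` → total = 21
`c = 20` → c = 20
`val = total * c` → val = 420
So val = 420

Answer: 420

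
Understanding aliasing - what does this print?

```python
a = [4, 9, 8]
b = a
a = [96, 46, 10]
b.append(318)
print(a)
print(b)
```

Key concept: rebinding vs mutation: a is rebound to a new list, b still points at the original.
Step by step:
`a = [4, 9, 8]` → a = [4, 9, 8]
`b = a` → b = [4, 9, 8] (same object as a)
`a = [96, 46, 10]` → a = [96, 46, 10]
`b.append(318)` → b = [4, 9, 8, 318]
`print(a)` → prints [96, 46, 10]
`print(b)` → prints [4, 9, 8, 318]

Answer:
[96, 46, 10]
[4, 9, 8, 318]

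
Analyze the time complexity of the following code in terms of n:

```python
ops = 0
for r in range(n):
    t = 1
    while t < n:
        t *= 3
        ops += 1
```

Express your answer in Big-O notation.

Each loop level contributes: n × log n. Multiplying the contributions gives O(n log n).

Answer: O(n log n)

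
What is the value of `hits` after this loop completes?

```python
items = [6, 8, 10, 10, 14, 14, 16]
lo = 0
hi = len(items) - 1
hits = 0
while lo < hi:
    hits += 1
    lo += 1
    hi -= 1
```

Iterations until pointers meet (list length 7)
`hits` takes the values: 0 → 1 → 2 → 3

Answer: 3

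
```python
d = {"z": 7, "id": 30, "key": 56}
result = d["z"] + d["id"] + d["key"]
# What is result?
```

Trace:
`d = {"z": 7, "id": 30, "key": 56}` → d = {'z': 7, 'id': 30, 'key': 56}
`result = d["z"] + d["id"] + d["key"]` → result = 93
So result = 93

Answer: 93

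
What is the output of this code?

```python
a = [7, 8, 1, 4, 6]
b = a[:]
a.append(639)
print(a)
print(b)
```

Key concept: slice [:] creates copy.
Step by step:
`a = [7, 8, 1, 4, 6]` → a = [7, 8, 1, 4, 6]
`b = a[:]` → b = [7, 8, 1, 4, 6]
`a.append(639)` → a = [7, 8, 1, 4, 6, 639]
`print(a)` → prints [7, 8, 1, 4, 6, 639]
`print(b)` → prints [7, 8, 1, 4, 6]

Answer:
[7, 8, 1, 4, 6, 639]
[7, 8, 1, 4, 6]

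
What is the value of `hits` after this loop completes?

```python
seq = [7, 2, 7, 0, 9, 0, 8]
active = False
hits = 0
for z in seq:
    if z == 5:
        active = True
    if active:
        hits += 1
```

Count elements after first 5 in [7, 2, 7, 0, 9, 0, 8]
`hits` takes the values: 0

Answer: 0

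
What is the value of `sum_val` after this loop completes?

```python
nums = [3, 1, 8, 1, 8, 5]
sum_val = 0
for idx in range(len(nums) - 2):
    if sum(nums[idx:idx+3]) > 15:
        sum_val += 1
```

Count windows with sum > 15
`sum_val` takes the values: 0 → 1

Answer: 1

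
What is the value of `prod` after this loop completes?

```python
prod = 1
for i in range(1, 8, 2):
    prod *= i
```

Product of 1, 3, 5, ... up to 7
`prod` takes the values: 1 → 3 → 15 → 105

Answer: 105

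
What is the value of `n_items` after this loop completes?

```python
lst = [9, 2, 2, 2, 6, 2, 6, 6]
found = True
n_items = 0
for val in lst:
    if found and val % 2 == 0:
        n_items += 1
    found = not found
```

Count even values at even positions
`n_items` takes the values: 0 → 1 → 2 → 3

Answer: 3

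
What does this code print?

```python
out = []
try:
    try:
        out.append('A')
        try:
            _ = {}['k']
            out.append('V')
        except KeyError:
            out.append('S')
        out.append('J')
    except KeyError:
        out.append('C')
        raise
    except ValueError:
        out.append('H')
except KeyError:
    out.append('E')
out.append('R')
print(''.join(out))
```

Execution trace: 'A' (try body) → 'S' (inner except KeyError) → 'J' (try body, no exception) → 'R' (after the try/except). Output: ASJR

Answer: ASJR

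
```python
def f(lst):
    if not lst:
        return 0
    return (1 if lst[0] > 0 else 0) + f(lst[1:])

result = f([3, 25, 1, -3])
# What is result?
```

Count of positive elements in [3, 25, 1, -3] = 3

Answer: 3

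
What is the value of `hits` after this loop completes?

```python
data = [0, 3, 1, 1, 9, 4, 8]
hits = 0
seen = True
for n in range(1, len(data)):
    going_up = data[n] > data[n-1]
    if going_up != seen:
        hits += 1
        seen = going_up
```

Count direction changes in [0, 3, 1, 1, 9, 4, 8]
`hits` takes the values: 0 → 1 → 2 → 3 → 4

Answer: 4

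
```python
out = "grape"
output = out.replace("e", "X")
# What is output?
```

Trace:
`out = "grape"` → out = 'grape'
`output = out.replace("e", "X")` → output = 'grapX'
So output = 'grapX'

Answer: 'grapX'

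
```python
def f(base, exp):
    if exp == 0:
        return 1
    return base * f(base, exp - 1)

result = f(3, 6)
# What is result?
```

f(3, 6) = 3 * 3 * 3 * 3 * 3 * 3 = 729

Answer: 729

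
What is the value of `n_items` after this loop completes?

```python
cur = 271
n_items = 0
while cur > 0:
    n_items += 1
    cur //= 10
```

Count digits by repeated division by 10
`n_items` takes the values: 0 → 1 → 2 → 3

Answer: 3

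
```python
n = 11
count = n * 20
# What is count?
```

Trace:
`n = 11` → n = 11
`count = n * 20` → count = 220
So count = 220

Answer: 220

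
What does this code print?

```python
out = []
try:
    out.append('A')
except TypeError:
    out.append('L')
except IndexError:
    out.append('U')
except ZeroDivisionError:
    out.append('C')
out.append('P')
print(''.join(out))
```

Execution trace: 'A' (try body, no exception) → 'P' (after the try/except). Output: AP

Answer: AP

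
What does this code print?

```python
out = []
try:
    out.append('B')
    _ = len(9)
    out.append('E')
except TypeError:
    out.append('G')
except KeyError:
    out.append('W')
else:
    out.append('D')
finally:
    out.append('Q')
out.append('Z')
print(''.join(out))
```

Execution trace: 'B' (try body) → 'G' (except TypeError) → 'Q' (finally) → 'Z' (after the try/except). Output: BGQZ

Answer: BGQZ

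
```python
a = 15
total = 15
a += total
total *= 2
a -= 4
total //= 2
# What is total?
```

Trace:
`a = 15` → a = 15
`total = 15` → total = 15
`a += total` → a = 30
`total *= 2` → total = 30
`a -= 4` → a = 26
`total //= 2` → total = 15
So total = 15

Answer: 15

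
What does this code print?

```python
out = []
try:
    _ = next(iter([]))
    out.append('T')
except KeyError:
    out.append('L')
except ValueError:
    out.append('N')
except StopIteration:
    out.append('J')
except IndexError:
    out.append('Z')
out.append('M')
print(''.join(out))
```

Execution trace: 'J' (except StopIteration) → 'M' (after the try/except). Output: JM

Answer: JM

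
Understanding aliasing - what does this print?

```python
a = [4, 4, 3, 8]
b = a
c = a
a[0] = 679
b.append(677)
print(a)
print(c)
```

Key concept: multiple aliases.
Step by step:
`a = [4, 4, 3, 8]` → a = [4, 4, 3, 8]
`b = a` → b = [4, 4, 3, 8] (same object as a)
`c = a` → c = [4, 4, 3, 8] (same object as a, b)
`a[0] = 679` → a = [679, 4, 3, 8] (same object as b, c); b = [679, 4, 3, 8] (same object as a, c); c = [679, 4, 3, 8] (same object as a, b)
`b.append(677)` → a = [679, 4, 3, 8, 677] (same object as b, c); b = [679, 4, 3, 8, 677] (same object as a, c); c = [679, 4, 3, 8, 677] (same object as a, b)
`print(a)` → prints [679, 4, 3, 8, 677]
`print(c)` → prints [679, 4, 3, 8, 677]

Answer:
[679, 4, 3, 8, 677]
[679, 4, 3, 8, 677]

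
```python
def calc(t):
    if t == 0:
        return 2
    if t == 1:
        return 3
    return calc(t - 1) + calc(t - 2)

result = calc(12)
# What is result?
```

Build up from base cases: calc(0)=2, calc(1)=3, calc(2)=5, calc(3)=8, calc(4)=13, calc(5)=21, calc(6)=34, ..., calc(12)=610

Answer: 610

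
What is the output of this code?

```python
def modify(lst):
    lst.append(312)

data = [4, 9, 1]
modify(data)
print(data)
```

Key concept: function modifies passed list.
Step by step:
`data = [4, 9, 1]` → data = [4, 9, 1]
`modify(data)` → data = [4, 9, 1, 312]
`print(data)` → prints [4, 9, 1, 312]

Answer: [4, 9, 1, 312]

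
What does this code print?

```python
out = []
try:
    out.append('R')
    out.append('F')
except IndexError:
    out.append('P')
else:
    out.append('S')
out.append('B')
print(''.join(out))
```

Execution trace: 'R' (try body) → 'F' (try body, no exception) → 'S' (else) → 'B' (after the try/except). Output: RFSB

Answer: RFSB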